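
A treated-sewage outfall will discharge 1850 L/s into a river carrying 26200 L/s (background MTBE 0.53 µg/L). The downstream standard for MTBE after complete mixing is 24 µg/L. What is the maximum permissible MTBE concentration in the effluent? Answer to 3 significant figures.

At the limit, (Qr·Cr + Qe·Cₑ)/(Qr + Qe) = 24:
Cₑ = (28050·24 − 26200·0.5300) / 1850 = 356.4 µg/L.

356 µg/L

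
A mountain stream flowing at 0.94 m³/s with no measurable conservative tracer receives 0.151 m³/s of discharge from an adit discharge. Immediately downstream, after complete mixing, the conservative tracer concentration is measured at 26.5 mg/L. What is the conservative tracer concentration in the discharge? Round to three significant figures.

Mass balance: 0.9400·0 + 0.1510·Cₑ = 1.091·26.50
→ Cₑ = (1.091·26.50 − 0.9400·0) / 0.1510 = 191.5 mg/L.

191 mg/L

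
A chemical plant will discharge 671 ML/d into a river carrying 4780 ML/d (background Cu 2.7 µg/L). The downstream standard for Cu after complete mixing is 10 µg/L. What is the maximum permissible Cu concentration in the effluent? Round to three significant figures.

At the limit, (Qr·Cr + Qe·Cₑ)/(Qr + Qe) = 10:
Cₑ = (5451·10 − 4780·2.700) / 671.0 = 62.00 µg/L.

62.0 µg/L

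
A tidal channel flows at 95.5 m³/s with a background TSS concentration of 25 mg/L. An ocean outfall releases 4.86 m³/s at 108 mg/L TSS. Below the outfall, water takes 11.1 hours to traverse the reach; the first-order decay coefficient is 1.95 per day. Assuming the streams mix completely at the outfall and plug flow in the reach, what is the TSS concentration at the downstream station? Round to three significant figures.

After mixing, C = (95.50·25.00 + 4.860·108.0) / 100.4 = 2912/100.4 = 29.02 mg/L.
After decay, C = 29.02 × e^(−kt) = 29.02 × 0.4058 = 11.78 mg/L.

11.8 mg/L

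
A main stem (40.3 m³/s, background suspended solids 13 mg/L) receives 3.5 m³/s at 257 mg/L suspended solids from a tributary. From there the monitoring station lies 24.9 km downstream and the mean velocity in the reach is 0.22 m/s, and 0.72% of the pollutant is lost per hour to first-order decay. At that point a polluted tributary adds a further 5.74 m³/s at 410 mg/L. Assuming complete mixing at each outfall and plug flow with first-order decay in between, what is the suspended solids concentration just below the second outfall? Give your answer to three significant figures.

70.4 mg/L

Conservation of mass: C = (40.30·13.00 + 3.500·257.0) / 43.80 = 1423/43.80 = 32.50 mg/L; combined flow 43.80 m³/s.
Travel time t = 24.9·1000 / 0.22 = 113200 s = 31.44 h.
0.72%/h lost → k = −ln(1 − 0.0072) = 0.007226 h⁻¹.
First-order decay: C = 32.50·exp(−k·t) = 32.50·0.7968 = 25.89 mg/L.
Second outfall: C = (43.80·25.89 + 5.740·410.0)/49.54 = 70.40 mg/L.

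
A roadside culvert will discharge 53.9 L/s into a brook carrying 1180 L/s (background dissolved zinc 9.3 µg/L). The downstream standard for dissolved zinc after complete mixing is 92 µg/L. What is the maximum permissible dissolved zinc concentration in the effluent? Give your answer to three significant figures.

At the limit, (Qr·Cr + Qe·Cₑ)/(Qr + Qe) = 92:
Cₑ = (1234·92 − 1180·9.300) / 53.90 = 1903 µg/L.

1900 µg/L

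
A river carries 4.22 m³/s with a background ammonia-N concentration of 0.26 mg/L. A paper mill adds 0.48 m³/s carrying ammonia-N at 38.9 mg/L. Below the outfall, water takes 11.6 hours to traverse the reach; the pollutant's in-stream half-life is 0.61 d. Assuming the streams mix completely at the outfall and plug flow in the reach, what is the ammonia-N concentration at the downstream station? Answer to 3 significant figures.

2.43 mg/L

Conservation of mass: C = (4.220·0.2600 + 0.4800·38.90) / 4.700 = 19.77/4.700 = 4.206 mg/L.
Half-life 0.61 d → k = ln 2 / 0.61 = 1.136 d⁻¹.
Decay over the reach: 4.206·exp(−kt) = 4.206·0.5774 = 2.429 mg/L.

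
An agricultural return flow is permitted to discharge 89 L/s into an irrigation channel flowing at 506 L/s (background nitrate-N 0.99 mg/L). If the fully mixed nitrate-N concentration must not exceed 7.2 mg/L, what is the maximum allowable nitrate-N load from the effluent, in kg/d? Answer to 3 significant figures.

Mass balance at the limit: 506.0·0.9900 + 89.00·Cₑ = 595.0·7.2 → Cₑ = 42.51 mg/L.
89.00 L/s = 0.08900 m³/s. Load = 0.08900 m³/s × 42.51 g/m³ × 86 400 s/d = 326.9 kg/d.

327 kg/d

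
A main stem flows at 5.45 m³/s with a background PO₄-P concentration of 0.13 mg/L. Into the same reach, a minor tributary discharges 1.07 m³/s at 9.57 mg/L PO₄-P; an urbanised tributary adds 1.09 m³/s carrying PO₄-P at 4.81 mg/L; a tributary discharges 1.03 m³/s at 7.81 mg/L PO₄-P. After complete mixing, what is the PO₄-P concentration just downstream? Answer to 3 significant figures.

Mixed concentration C = ΣQC/ΣQ = (5.450·0.1300 + 1.070·9.570 + 1.090·4.810 + 1.030·7.810) / 8.640 = 24.24/8.640 = 2.805 mg/L.

2.81 mg/L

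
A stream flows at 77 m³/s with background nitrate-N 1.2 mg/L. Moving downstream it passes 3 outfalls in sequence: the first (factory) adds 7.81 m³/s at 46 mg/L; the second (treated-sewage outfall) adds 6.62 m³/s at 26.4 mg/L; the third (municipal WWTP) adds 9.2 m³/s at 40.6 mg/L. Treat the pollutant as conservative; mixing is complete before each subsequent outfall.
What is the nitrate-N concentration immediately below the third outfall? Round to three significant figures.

After outfall 1: Q = 77.00 + 7.810 = 84.81 m³/s; C = (77.00·1.200 + 7.810·46.00)/84.81 = 5.326 mg/L.
After outfall 2: Q = 84.81 + 6.620 = 91.43 m³/s; C = (84.81·5.326 + 6.620·26.40)/91.43 = 6.851 mg/L.
After outfall 3: Q = 91.43 + 9.200 = 100.6 m³/s; C = (91.43·6.851 + 9.200·40.60)/100.6 = 9.937 mg/L.

9.94 mg/L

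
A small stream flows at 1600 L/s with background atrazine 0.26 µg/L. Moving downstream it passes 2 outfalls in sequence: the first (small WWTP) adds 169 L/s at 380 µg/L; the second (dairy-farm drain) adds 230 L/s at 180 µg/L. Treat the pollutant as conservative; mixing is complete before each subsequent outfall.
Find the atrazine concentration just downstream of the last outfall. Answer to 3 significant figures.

53.0 µg/L

Outfall 1: combined Q = 1769 L/s; C = (1600·0.2600 + 169.0·380.0)/1769 = 36.54 µg/L.
Outfall 2: combined Q = 1999 L/s; C = (1769·36.54 + 230.0·180.0)/1999 = 53.04 µg/L.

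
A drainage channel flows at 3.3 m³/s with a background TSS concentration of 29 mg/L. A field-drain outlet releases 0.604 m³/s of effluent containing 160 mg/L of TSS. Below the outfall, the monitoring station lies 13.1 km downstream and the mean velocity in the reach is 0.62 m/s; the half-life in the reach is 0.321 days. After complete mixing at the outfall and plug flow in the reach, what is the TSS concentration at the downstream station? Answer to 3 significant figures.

29.1 mg/L

Mass balance: C = (3.300·29.00 + 0.6040·160.0) / 3.904 = 192.3/3.904 = 49.27 mg/L.
Travel time t = 13.1·1000 / 0.62 = 21130 s = 5.869 h.
Half-life 0.321 d → k = ln 2 / 0.321 = 2.159 d⁻¹.
After decay, C = 49.27 × e^(−kt) = 49.27 × 0.5897 = 29.06 mg/L.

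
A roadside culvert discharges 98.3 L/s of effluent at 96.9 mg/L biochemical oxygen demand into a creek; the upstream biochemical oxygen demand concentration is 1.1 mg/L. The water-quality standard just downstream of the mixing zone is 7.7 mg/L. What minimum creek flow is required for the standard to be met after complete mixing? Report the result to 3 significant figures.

Set C_mix = 7.7: (Q·1.100 + 98.30·96.90) / (Q + 98.30) = 7.7
→ Q = 98.30·(96.90 − 7.7)/(7.7 − 1.100) = 1329 L/s.

1330 L/s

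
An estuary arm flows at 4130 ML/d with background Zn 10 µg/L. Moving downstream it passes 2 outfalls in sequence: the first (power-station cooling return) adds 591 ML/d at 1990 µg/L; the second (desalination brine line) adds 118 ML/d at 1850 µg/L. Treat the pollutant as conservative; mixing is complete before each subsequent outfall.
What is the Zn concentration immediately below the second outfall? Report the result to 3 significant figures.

297 µg/L

Below outfall 1: Q → 4721 ML/d, C = (4130·10.00 + 591.0·1990)/4721 = 257.9 µg/L.
Below outfall 2: Q → 4839 ML/d, C = (4721·257.9 + 118.0·1850)/4839 = 296.7 µg/L.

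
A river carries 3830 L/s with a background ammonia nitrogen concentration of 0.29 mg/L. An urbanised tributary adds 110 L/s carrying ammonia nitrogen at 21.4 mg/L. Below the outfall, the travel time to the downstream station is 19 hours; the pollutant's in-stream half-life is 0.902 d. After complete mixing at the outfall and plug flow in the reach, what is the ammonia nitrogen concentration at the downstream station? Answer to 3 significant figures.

After mixing, C = (3830·0.2900 + 110.0·21.40) / 3940 = 3465/3940 = 0.8794 mg/L.
Half-life 0.902 d → k = ln 2 / 0.902 = 0.7685 d⁻¹.
After decay, C = 0.8794 × e^(−kt) = 0.8794 × 0.5442 = 0.4786 mg/L.

0.479 mg/L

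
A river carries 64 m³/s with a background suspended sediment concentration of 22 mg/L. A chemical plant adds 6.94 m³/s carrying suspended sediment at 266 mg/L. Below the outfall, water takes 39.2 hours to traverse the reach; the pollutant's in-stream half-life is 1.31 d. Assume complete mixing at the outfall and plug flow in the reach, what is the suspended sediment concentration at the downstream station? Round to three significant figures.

19.3 mg/L

Flow-weighted average: C = (64.00·22.00 + 6.940·266.0) / 70.94 = 3254/70.94 = 45.87 mg/L.
Half-life 1.31 d → k = ln 2 / 1.31 = 0.5291 d⁻¹.
First-order decay: C = 45.87·exp(−k·t) = 45.87·0.4214 = 19.33 mg/L.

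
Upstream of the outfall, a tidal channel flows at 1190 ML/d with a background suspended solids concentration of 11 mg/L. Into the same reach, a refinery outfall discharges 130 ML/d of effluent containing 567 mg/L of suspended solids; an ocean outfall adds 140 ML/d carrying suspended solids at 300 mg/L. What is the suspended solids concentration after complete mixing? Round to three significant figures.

Mixed concentration C = ΣQC/ΣQ = (1190·11.00 + 130.0·567.0 + 140.0·300.0) / 1460 = 128800/1460 = 88.22 mg/L.

88.2 mg/L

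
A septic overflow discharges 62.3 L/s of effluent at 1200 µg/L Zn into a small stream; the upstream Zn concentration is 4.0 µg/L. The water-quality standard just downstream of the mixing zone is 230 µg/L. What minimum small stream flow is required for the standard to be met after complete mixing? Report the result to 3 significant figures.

267 L/s

Set C_mix = 230: (Q·4.000 + 62.30·1200) / (Q + 62.30) = 230
→ Q = 62.30·(1200 − 230)/(230 − 4.000) = 267.4 L/s.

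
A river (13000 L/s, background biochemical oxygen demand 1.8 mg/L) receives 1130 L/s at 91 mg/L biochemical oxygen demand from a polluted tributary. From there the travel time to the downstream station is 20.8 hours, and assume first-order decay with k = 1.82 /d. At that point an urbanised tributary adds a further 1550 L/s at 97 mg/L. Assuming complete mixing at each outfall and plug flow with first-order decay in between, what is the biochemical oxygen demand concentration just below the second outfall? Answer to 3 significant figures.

11.3 mg/L

Mass balance: C = (13000·1.800 + 1130·91.00) / 14130 = 126200/14130 = 8.933 mg/L; combined flow 14130 L/s.
Decay over the reach: 8.933·exp(−kt) = 8.933·0.2065 = 1.845 mg/L.
At the second outfall, C = (14130·1.845 + 1550·97.00) / (14130 + 1550) = 11.25 mg/L.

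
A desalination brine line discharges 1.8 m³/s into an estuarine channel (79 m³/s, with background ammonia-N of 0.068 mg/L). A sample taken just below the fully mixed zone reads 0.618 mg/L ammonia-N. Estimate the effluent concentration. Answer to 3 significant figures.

24.8 mg/L

Mass balance: 79.00·0.06800 + 1.800·Cₑ = 80.80·0.6180
→ Cₑ = (80.80·0.6180 − 79.00·0.06800) / 1.800 = 24.76 mg/L.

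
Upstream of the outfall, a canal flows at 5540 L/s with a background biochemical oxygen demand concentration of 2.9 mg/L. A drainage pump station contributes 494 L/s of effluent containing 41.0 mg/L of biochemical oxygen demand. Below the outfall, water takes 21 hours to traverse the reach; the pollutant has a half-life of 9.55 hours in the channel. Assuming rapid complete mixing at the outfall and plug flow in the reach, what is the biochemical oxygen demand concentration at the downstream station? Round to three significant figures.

1.31 mg/L

Flow-weighted average: C = (5540·2.900 + 494.0·41.00) / 6034 = 36320/6034 = 6.019 mg/L.
Half-life 9.55 h → k = ln 2 / 9.55 = 0.07258 h⁻¹ = 1.742 d⁻¹.
Decay over the reach: 6.019·exp(−kt) = 6.019·0.2178 = 1.311 mg/L.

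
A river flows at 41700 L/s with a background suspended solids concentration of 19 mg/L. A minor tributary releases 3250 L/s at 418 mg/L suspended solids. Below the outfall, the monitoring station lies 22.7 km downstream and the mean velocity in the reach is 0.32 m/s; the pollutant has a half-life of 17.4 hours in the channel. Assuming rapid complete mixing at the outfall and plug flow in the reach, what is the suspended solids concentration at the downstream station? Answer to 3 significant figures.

21.8 mg/L

Mixed concentration C = ΣQC/ΣQ = (41700·19.00 + 3250·418.0) / 44950 = 2151000/44950 = 47.85 mg/L.
Travel time t = 22.7·1000 / 0.32 = 70940 s = 19.70 h.
Half-life 17.4 h → k = ln 2 / 17.4 = 0.03984 h⁻¹ = 0.9561 d⁻¹.
First-order decay: C = 47.85·exp(−k·t) = 47.85·0.4561 = 21.83 mg/L.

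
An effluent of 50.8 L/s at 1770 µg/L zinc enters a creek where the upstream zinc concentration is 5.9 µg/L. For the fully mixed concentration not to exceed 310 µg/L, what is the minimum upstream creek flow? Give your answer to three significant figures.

244 L/s

Set C_mix = 310: (Q·5.900 + 50.80·1770) / (Q + 50.80) = 310
→ Q = 50.80·(1770 − 310)/(310 − 5.900) = 243.9 L/s.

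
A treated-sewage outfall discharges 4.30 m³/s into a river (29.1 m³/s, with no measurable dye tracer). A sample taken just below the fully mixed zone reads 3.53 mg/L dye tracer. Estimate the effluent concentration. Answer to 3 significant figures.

Mass balance: 29.10·0 + 4.300·Cₑ = 33.40·3.530
→ Cₑ = (33.40·3.530 − 29.10·0) / 4.300 = 27.42 mg/L.

27.4 mg/L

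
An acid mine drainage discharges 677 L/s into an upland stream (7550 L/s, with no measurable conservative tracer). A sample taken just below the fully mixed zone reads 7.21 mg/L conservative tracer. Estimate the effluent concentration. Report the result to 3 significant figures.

87.6 mg/L

Mass balance: 7550·0 + 677.0·Cₑ = 8227·7.210
→ Cₑ = (8227·7.210 − 7550·0) / 677.0 = 87.62 mg/L.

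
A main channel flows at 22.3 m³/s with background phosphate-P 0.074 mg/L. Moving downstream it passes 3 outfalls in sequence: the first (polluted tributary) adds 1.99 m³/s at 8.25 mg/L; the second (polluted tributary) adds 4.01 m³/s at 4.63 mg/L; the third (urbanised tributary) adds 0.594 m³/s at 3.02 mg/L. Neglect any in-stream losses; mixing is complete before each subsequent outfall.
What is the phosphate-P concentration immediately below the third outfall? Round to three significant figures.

Below outfall 1: Q → 24.29 m³/s, C = (22.30·0.07400 + 1.990·8.250)/24.29 = 0.7438 mg/L.
Below outfall 2: Q → 28.30 m³/s, C = (24.29·0.7438 + 4.010·4.630)/28.30 = 1.294 mg/L.
Below outfall 3: Q → 28.89 m³/s, C = (28.30·1.294 + 0.5940·3.020)/28.89 = 1.330 mg/L.

1.33 mg/L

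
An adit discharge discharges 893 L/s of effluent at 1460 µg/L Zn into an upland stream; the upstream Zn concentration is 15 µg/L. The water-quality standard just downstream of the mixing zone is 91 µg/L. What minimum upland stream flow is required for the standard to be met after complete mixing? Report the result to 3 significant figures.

16100 L/s

Set C_mix = 91: (Q·15.00 + 893.0·1460) / (Q + 893.0) = 91
→ Q = 893.0·(1460 − 91)/(91 − 15.00) = 16090 L/s.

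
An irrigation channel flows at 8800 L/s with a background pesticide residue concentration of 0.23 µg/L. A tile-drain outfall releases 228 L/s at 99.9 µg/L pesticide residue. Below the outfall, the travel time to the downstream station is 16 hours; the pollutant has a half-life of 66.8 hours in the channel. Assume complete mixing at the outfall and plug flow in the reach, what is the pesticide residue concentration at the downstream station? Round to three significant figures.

Flow-weighted average: C = (8800·0.2300 + 228.0·99.90) / 9028 = 24800/9028 = 2.747 µg/L.
Half-life 66.8 h → k = ln 2 / 66.8 = 0.01038 h⁻¹ = 0.2490 d⁻¹.
After decay, C = 2.747 × e^(−kt) = 2.747 × 0.8470 = 2.327 µg/L.

2.33 µg/L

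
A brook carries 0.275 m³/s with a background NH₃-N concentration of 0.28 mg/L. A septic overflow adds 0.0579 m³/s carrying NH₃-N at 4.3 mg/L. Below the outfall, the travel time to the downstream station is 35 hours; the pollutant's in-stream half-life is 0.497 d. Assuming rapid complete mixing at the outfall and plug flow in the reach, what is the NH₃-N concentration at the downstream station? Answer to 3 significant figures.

Mass balance: C = (0.2750·0.2800 + 0.05790·4.300) / 0.3329 = 0.3260/0.3329 = 0.9792 mg/L.
Half-life 0.497 d → k = ln 2 / 0.497 = 1.395 d⁻¹.
Decay over the reach: 0.9792·exp(−kt) = 0.9792·0.1308 = 0.1281 mg/L.

0.128 mg/L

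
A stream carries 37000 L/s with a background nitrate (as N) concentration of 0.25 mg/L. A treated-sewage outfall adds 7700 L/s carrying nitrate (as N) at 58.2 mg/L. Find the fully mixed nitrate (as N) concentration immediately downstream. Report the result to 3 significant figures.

Mixed concentration C = ΣQC/ΣQ = (37000·0.2500 + 7700·58.20) / 44700 = 457400/44700 = 10.23 mg/L.

10.2 mg/L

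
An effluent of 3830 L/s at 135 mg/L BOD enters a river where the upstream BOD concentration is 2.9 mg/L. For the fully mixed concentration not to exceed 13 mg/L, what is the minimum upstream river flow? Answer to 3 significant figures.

Set C_mix = 13: (Q·2.900 + 3830·135.0) / (Q + 3830) = 13
→ Q = 3830·(135.0 − 13)/(13 − 2.900) = 46260 L/s.

46300 L/s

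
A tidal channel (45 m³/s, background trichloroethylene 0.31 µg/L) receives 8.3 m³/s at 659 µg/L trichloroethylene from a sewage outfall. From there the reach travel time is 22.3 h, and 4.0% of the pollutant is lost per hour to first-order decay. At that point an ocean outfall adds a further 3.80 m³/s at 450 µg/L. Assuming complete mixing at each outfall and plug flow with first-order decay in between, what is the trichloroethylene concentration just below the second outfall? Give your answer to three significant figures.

After mixing, C = (45.00·0.3100 + 8.300·659.0) / 53.30 = 5484/53.30 = 102.9 µg/L; combined flow 53.30 m³/s.
4.0%/h lost → k = −ln(1 − 0.04) = 0.04082 h⁻¹.
First-order decay: C = 102.9·exp(−k·t) = 102.9·0.4024 = 41.40 µg/L.
Second outfall: C = (53.30·41.40 + 3.800·450.0)/57.10 = 68.59 µg/L.

68.6 µg/L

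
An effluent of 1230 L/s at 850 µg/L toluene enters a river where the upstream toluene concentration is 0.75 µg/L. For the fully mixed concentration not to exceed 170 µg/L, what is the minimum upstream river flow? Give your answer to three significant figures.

Set C_mix = 170: (Q·0.7500 + 1230·850.0) / (Q + 1230) = 170
→ Q = 1230·(850.0 − 170)/(170 − 0.7500) = 4942 L/s.

4940 L/s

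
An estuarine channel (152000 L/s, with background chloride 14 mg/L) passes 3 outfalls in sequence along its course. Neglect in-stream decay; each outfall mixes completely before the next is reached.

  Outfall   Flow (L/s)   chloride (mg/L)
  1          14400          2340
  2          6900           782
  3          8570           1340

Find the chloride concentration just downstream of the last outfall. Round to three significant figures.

290 mg/L

Outfall 1: combined Q = 166400 L/s; C = (152000·14.00 + 14400·2340)/166400 = 215.3 mg/L.
Outfall 2: combined Q = 173300 L/s; C = (166400·215.3 + 6900·782.0)/173300 = 237.9 mg/L.
Outfall 3: combined Q = 181900 L/s; C = (173300·237.9 + 8570·1340)/181900 = 289.8 mg/L.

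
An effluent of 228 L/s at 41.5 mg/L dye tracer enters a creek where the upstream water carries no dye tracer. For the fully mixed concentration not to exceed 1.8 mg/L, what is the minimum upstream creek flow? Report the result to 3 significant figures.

Set C_mix = 1.8: (Q·0 + 228.0·41.50) / (Q + 228.0) = 1.8
→ Q = 228.0·(41.50 − 1.8)/(1.8 − 0) = 5029 L/s.

5030 L/s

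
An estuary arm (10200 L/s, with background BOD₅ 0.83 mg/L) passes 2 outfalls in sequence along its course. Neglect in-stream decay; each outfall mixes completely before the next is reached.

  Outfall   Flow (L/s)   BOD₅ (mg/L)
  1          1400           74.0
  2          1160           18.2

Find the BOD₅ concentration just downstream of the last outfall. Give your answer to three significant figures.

10.4 mg/L

Below outfall 1: Q → 11600 L/s, C = (10200·0.8300 + 1400·74.00)/11600 = 9.661 mg/L.
Below outfall 2: Q → 12760 L/s, C = (11600·9.661 + 1160·18.20)/12760 = 10.44 mg/L.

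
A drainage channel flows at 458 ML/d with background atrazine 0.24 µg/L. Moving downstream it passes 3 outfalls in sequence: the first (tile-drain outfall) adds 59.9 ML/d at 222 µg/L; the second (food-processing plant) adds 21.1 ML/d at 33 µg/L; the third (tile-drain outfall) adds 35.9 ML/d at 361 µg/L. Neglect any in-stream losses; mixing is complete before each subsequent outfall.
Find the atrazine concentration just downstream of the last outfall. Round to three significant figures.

Outfall 1: combined Q = 517.9 ML/d; C = (458.0·0.2400 + 59.90·222.0)/517.9 = 25.89 µg/L.
Outfall 2: combined Q = 539.0 ML/d; C = (517.9·25.89 + 21.10·33.00)/539.0 = 26.17 µg/L.
Outfall 3: combined Q = 574.9 ML/d; C = (539.0·26.17 + 35.90·361.0)/574.9 = 47.08 µg/L.

47.1 µg/L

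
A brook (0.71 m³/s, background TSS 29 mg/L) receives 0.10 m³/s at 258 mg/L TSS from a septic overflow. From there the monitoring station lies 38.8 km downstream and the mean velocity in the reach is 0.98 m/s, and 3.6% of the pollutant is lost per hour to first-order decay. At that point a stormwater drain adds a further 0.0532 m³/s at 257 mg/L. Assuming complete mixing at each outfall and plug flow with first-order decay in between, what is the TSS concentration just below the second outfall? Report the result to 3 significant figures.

After mixing, C = (0.7100·29.00 + 0.1000·258.0) / 0.8100 = 46.39/0.8100 = 57.27 mg/L; combined flow 0.8100 m³/s.
Travel time t = 38.8·1000 / 0.98 = 39590 s = 11.00 h.
3.6%/h lost → k = −ln(1 − 0.036) = 0.03666 h⁻¹.
Decay over the reach: 57.27·exp(−kt) = 57.27·0.6682 = 38.27 mg/L.
At the second outfall, C = (0.8100·38.27 + 0.05320·257.0) / (0.8100 + 0.05320) = 51.75 mg/L.

51.7 mg/L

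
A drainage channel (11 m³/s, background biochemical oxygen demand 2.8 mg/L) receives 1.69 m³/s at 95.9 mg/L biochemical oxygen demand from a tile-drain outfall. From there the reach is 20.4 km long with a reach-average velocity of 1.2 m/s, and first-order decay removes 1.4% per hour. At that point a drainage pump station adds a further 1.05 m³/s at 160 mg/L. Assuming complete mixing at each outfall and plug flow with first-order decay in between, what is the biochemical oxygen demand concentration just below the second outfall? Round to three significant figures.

25.4 mg/L

Mixed concentration C = ΣQC/ΣQ = (11.00·2.800 + 1.690·95.90) / 12.69 = 192.9/12.69 = 15.20 mg/L; combined flow 12.69 m³/s.
Travel time t = 20.4·1000 / 1.2 = 17000 s = 4.722 h.
1.4%/h lost → k = −ln(1 − 0.014) = 0.01410 h⁻¹.
Decay over the reach: 15.20·exp(−kt) = 15.20·0.9356 = 14.22 mg/L.
Second outfall: C = (12.69·14.22 + 1.050·160.0)/13.74 = 25.36 mg/L.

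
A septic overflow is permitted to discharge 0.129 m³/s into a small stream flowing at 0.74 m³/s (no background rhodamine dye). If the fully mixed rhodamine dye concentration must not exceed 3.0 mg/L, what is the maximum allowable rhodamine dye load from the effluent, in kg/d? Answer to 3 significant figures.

225 kg/d

Mass balance at the limit: 0.7400·0 + 0.1290·Cₑ = 0.8690·3.0 → Cₑ = 20.21 mg/L.
Load = 0.1290 m³/s × 20.21 g/m³ × 86 400 s/d = 225.2 kg/d.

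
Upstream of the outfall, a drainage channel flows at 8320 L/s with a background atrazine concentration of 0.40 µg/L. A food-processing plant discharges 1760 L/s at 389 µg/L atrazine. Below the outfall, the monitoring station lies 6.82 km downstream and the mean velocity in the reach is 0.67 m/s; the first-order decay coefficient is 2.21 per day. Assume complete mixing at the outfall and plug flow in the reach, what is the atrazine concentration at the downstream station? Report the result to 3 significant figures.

52.6 µg/L

Conservation of mass: C = (8320·0.4000 + 1760·389.0) / 10080 = 688000/10080 = 68.25 µg/L.
Travel time t = 6.82·1000 / 0.67 = 10180 s = 2.828 h.
Applying C = C₀e^(−kt): 68.25 × 0.7708 = 52.61 µg/L.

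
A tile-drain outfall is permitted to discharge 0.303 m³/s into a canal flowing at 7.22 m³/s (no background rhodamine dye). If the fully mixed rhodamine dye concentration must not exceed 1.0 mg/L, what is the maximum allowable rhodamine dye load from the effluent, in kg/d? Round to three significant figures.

650 kg/d

Mass balance at the limit: 7.220·0 + 0.3030·Cₑ = 7.523·1.0 → Cₑ = 24.83 mg/L.
Load = 0.3030 m³/s × 24.83 g/m³ × 86 400 s/d = 650.0 kg/d.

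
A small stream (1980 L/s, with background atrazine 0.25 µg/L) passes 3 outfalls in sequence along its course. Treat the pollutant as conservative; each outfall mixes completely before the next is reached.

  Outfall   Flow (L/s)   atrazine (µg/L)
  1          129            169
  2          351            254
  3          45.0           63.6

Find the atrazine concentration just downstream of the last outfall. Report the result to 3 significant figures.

After outfall 1: Q = 1980 + 129.0 = 2109 L/s; C = (1980·0.2500 + 129.0·169.0)/2109 = 10.57 µg/L.
After outfall 2: Q = 2109 + 351.0 = 2460 L/s; C = (2109·10.57 + 351.0·254.0)/2460 = 45.30 µg/L.
After outfall 3: Q = 2460 + 45.00 = 2505 L/s; C = (2460·45.30 + 45.00·63.60)/2505 = 45.63 µg/L.

45.6 µg/L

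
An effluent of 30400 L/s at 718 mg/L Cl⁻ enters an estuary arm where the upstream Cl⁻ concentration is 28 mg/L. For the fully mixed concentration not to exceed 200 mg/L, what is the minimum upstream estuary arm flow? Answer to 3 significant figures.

91600 L/s

Set C_mix = 200: (Q·28.00 + 30400·718.0) / (Q + 30400) = 200
→ Q = 30400·(718.0 − 200)/(200 − 28.00) = 91550 L/s.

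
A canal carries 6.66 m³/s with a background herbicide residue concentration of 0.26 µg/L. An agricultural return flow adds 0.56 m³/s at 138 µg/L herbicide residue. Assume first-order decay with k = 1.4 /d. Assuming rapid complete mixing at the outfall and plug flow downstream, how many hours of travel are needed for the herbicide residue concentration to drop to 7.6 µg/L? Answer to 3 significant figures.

6.25 h

Conservation of mass: C = (6.660·0.2600 + 0.5600·138.0) / 7.220 = 79.01/7.220 = 10.94 µg/L.
10.94·exp(−k·t) = 7.6 → t = ln(10.94/7.6)/k = 22500 s = 6.250 h.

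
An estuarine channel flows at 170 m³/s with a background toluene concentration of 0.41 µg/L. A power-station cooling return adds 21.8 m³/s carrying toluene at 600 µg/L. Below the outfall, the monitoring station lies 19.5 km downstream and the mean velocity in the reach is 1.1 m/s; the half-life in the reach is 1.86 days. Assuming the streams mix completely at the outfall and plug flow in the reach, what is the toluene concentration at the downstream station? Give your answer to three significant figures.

After mixing, C = (170.0·0.4100 + 21.80·600.0) / 191.8 = 13150/191.8 = 68.56 µg/L.
Travel time t = 19.5·1000 / 1.1 = 17730 s = 4.924 h.
Half-life 1.86 d → k = ln 2 / 1.86 = 0.3727 d⁻¹.
Applying C = C₀e^(−kt): 68.56 × 0.9264 = 63.51 µg/L.

63.5 µg/L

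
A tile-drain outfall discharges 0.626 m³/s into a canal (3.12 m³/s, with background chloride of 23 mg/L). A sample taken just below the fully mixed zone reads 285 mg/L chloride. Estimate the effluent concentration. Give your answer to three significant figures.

Mass balance: 3.120·23.00 + 0.6260·Cₑ = 3.746·285.0
→ Cₑ = (3.746·285.0 − 3.120·23.00) / 0.6260 = 1591 mg/L.

1590 mg/L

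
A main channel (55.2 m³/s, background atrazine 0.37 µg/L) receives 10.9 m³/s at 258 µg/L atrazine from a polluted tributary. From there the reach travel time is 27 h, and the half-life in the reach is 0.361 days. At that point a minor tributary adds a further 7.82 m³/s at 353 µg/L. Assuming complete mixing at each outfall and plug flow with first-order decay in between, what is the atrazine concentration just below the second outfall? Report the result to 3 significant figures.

Conservation of mass: C = (55.20·0.3700 + 10.90·258.0) / 66.10 = 2833/66.10 = 42.85 µg/L; combined flow 66.10 m³/s.
Half-life 0.361 d → k = ln 2 / 0.361 = 1.920 d⁻¹.
First-order decay: C = 42.85·exp(−k·t) = 42.85·0.1153 = 4.942 µg/L.
Second outfall: C = (66.10·4.942 + 7.820·353.0)/73.92 = 41.76 µg/L.

41.8 µg/L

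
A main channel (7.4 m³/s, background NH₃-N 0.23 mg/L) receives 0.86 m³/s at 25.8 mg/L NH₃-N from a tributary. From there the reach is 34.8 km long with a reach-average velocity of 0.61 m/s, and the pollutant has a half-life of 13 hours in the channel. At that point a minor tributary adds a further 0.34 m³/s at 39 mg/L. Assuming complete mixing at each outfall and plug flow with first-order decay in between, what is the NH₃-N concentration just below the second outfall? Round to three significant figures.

2.74 mg/L

Mass balance: C = (7.400·0.2300 + 0.8600·25.80) / 8.260 = 23.89/8.260 = 2.892 mg/L; combined flow 8.260 m³/s.
Travel time t = 34.8·1000 / 0.61 = 57050 s = 15.85 h.
Half-life 13 h → k = ln 2 / 13 = 0.05332 h⁻¹ = 1.280 d⁻¹.
Applying C = C₀e^(−kt): 2.892 × 0.4296 = 1.242 mg/L.
At the second outfall, C = (8.260·1.242 + 0.3400·39.00) / (8.260 + 0.3400) = 2.735 mg/L.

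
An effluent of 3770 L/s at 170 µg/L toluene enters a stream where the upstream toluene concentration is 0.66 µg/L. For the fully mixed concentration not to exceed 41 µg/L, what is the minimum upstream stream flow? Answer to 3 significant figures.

Set C_mix = 41: (Q·0.6600 + 3770·170.0) / (Q + 3770) = 41
→ Q = 3770·(170.0 − 41)/(41 − 0.6600) = 12060 L/s.

12100 L/s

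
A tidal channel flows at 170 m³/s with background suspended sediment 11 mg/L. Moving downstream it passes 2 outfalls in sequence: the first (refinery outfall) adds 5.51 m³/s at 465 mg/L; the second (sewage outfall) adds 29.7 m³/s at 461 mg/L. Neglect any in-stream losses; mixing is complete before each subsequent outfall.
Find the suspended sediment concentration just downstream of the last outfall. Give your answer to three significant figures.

Below outfall 1: Q → 175.5 m³/s, C = (170.0·11.00 + 5.510·465.0)/175.5 = 25.25 mg/L.
Below outfall 2: Q → 205.2 m³/s, C = (175.5·25.25 + 29.70·461.0)/205.2 = 88.32 mg/L.

88.3 mg/L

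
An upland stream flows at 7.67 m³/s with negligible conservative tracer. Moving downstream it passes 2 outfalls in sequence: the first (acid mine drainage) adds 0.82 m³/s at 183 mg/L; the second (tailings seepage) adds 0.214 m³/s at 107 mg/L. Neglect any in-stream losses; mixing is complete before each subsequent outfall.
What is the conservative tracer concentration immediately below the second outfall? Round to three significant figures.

19.9 mg/L

Outfall 1: combined Q = 8.490 m³/s; C = (7.670·0 + 0.8200·183.0)/8.490 = 17.67 mg/L.
Outfall 2: combined Q = 8.704 m³/s; C = (8.490·17.67 + 0.2140·107.0)/8.704 = 19.87 mg/L.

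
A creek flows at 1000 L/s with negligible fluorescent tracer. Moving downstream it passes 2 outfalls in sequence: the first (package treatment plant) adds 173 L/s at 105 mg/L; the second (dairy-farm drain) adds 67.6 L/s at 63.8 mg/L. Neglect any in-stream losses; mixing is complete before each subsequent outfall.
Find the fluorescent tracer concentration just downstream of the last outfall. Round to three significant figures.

Below outfall 1: Q → 1173 L/s, C = (1000·0 + 173.0·105.0)/1173 = 15.49 mg/L.
Below outfall 2: Q → 1241 L/s, C = (1173·15.49 + 67.60·63.80)/1241 = 18.12 mg/L.

18.1 mg/L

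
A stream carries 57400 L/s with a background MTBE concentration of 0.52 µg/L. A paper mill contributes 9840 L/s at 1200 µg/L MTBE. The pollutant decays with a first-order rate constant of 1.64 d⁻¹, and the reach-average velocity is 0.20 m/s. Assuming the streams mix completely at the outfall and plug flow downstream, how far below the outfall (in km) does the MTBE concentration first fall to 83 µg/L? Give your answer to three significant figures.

7.92 km

Flow-weighted average: C = (57400·0.5200 + 9840·1200) / 67240 = 11840000/67240 = 176.1 µg/L.
Set 176.1·exp(−k·t) = 83 → t = ln(176.1/83)/k = 39610 s = 11.00 h.
Distance = v·t = 0.20·39610 = 7923 m = 7.923 km.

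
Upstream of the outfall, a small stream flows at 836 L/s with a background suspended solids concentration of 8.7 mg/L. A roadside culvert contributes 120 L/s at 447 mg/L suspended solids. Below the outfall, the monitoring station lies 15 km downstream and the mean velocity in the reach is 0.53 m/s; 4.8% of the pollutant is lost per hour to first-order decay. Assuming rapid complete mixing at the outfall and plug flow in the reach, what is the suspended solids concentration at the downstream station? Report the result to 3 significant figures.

43.3 mg/L

Conservation of mass: C = (836.0·8.700 + 120.0·447.0) / 956.0 = 60910/956.0 = 63.72 mg/L.
Travel time t = 15·1000 / 0.53 = 28300 s = 7.862 h.
4.8%/h lost → k = −ln(1 − 0.048) = 0.04919 h⁻¹.
First-order decay: C = 63.72·exp(−k·t) = 63.72·0.6793 = 43.28 mg/L.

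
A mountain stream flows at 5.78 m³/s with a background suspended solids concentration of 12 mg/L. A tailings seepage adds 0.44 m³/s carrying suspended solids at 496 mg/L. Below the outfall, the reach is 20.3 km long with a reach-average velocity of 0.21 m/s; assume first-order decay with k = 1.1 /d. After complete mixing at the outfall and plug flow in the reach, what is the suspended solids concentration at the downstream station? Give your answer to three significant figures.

13.5 mg/L

After mixing, C = (5.780·12.00 + 0.4400·496.0) / 6.220 = 287.6/6.220 = 46.24 mg/L.
Travel time t = 20.3·1000 / 0.21 = 96670 s = 26.85 h.
After decay, C = 46.24 × e^(−kt) = 46.24 × 0.2921 = 13.51 mg/L.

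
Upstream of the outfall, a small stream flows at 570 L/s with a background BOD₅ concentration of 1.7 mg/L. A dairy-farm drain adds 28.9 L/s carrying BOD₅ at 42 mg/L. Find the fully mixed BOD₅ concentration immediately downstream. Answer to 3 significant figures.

Flow-weighted average: C = (570.0·1.700 + 28.90·42.00) / 598.9 = 2183/598.9 = 3.645 mg/L.

3.64 mg/L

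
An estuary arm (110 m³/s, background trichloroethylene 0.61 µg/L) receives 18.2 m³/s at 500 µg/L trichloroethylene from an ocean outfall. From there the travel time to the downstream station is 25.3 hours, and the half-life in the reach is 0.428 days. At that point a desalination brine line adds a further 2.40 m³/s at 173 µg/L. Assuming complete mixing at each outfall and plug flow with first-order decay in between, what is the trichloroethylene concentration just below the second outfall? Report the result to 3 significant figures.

Mixed concentration C = ΣQC/ΣQ = (110.0·0.6100 + 18.20·500.0) / 128.2 = 9167/128.2 = 71.51 µg/L; combined flow 128.2 m³/s.
Half-life 0.428 d → k = ln 2 / 0.428 = 1.620 d⁻¹.
Decay over the reach: 71.51·exp(−kt) = 71.51·0.1814 = 12.97 µg/L.
At the second outfall, C = (128.2·12.97 + 2.400·173.0) / (128.2 + 2.400) = 15.91 µg/L.

15.9 µg/L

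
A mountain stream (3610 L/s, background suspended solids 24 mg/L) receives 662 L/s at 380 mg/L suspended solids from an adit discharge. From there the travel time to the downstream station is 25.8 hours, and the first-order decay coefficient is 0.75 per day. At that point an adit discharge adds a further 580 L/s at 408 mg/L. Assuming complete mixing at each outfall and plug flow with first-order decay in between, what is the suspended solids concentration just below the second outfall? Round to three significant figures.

Conservation of mass: C = (3610·24.00 + 662.0·380.0) / 4272 = 338200/4272 = 79.17 mg/L; combined flow 4272 L/s.
Decay over the reach: 79.17·exp(−kt) = 79.17·0.4465 = 35.35 mg/L.
Second outfall: C = (4272·35.35 + 580.0·408.0)/4852 = 79.90 mg/L.

79.9 mg/L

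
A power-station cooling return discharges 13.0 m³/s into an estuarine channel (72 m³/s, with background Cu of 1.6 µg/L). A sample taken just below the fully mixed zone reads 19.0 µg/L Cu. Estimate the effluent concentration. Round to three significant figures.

115 µg/L

Mass balance: 72.00·1.600 + 13.00·Cₑ = 85.00·19.00
→ Cₑ = (85.00·19.00 − 72.00·1.600) / 13.00 = 115.4 µg/L.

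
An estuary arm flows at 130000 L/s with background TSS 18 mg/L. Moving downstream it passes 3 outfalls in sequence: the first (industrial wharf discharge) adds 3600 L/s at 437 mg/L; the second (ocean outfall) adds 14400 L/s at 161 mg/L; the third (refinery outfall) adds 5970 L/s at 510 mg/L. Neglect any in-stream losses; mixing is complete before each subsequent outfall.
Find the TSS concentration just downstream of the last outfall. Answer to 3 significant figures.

After outfall 1: Q = 130000 + 3600 = 133600 L/s; C = (130000·18.00 + 3600·437.0)/133600 = 29.29 mg/L.
After outfall 2: Q = 133600 + 14400 = 148000 L/s; C = (133600·29.29 + 14400·161.0)/148000 = 42.11 mg/L.
After outfall 3: Q = 148000 + 5970 = 154000 L/s; C = (148000·42.11 + 5970·510.0)/154000 = 60.25 mg/L.

60.2 mg/L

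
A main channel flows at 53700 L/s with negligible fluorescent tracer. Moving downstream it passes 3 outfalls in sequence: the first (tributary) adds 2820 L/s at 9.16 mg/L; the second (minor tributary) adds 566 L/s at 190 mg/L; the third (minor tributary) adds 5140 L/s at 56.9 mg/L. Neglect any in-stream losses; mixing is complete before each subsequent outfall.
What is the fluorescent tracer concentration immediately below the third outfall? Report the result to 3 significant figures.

6.84 mg/L

Below outfall 1: Q → 56520 L/s, C = (53700·0 + 2820·9.160)/56520 = 0.4570 mg/L.
Below outfall 2: Q → 57090 L/s, C = (56520·0.4570 + 566.0·190.0)/57090 = 2.336 mg/L.
Below outfall 3: Q → 62230 L/s, C = (57090·2.336 + 5140·56.90)/62230 = 6.843 mg/L.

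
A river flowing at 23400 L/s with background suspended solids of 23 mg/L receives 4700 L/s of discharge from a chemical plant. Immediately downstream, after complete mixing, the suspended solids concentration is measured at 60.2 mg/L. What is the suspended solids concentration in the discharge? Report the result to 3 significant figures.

Mass balance: 23400·23.00 + 4700·Cₑ = 28100·60.20
→ Cₑ = (28100·60.20 − 23400·23.00) / 4700 = 245.4 mg/L.

245 mg/L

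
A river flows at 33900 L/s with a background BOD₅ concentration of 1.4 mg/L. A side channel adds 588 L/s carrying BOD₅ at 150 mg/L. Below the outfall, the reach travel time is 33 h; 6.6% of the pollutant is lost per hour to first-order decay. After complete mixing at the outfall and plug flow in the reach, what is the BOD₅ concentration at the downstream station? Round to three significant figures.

0.413 mg/L

Conservation of mass: C = (33900·1.400 + 588.0·150.0) / 34490 = 135700/34490 = 3.934 mg/L.
6.6%/h lost → k = −ln(1 − 0.066) = 0.06828 h⁻¹.
First-order decay: C = 3.934·exp(−k·t) = 3.934·0.1051 = 0.4133 mg/L.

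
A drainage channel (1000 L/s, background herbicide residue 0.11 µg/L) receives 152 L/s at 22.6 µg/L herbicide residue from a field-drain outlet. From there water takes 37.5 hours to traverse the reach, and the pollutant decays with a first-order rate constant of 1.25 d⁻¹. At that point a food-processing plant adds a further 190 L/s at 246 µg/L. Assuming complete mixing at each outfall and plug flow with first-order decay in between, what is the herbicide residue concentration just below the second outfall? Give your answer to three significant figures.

After mixing, C = (1000·0.1100 + 152.0·22.60) / 1152 = 3545/1152 = 3.077 µg/L; combined flow 1152 L/s.
Decay over the reach: 3.077·exp(−kt) = 3.077·0.1418 = 0.4365 µg/L.
At the second outfall, C = (1152·0.4365 + 190.0·246.0) / (1152 + 190.0) = 35.20 µg/L.

35.2 µg/L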